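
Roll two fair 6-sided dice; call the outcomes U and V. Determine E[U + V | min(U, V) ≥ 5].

11

Outcomes with min(U, V) ≥ 5: (5,5), (5,6), (6,5), (6,6), each with probability 1/36.
E[U + V | min(U, V) ≥ 5] = (10 + 11 + 11 + 12) / 4 = 11.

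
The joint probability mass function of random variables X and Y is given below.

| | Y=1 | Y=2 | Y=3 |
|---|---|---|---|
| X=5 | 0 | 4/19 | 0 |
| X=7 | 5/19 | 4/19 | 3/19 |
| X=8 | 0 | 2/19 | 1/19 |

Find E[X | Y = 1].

P(Y = 1) = 5/19.
Σ X·P over the event = 7·(5/19) = 35/19.
E[X | Y = 1] = (35/19) / (5/19) = 7.

7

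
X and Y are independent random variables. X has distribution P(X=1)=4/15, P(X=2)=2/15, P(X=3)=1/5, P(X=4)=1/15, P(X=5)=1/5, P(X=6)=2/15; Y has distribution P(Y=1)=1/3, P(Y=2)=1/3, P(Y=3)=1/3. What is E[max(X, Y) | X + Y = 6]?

P(X + Y = 6) = 7/45.
Summing max(X,Y)·P(x,y) over outcomes with X + Y = 6 gives 28/45.
E[max(X, Y) | X + Y = 6] = (28/45) / (7/45) = 4.

4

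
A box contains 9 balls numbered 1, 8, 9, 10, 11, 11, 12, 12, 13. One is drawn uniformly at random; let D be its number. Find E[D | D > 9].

23/2

P(D > 9) = 2/3.
Σ over the event: 10·1/9 + 11·2/9 + 12·2/9 + 13·1/9 = 23/3.
E[D | D > 9] = (23/3) / (2/3) = 23/2.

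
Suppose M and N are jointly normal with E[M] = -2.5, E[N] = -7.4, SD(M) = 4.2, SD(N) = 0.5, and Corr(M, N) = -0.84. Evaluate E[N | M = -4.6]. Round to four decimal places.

For a bivariate normal, E[N | M=x] = μ_N + ρ·(σ_N/σ_M)·(x − μ_M).
E[N | M=-4.6] = -7.4 + (-0.84)·(0.5/4.2)·(-4.6 − (-2.5)) = -7.4 + (-0.1)·(-2.1) = -7.1900.

-7.1900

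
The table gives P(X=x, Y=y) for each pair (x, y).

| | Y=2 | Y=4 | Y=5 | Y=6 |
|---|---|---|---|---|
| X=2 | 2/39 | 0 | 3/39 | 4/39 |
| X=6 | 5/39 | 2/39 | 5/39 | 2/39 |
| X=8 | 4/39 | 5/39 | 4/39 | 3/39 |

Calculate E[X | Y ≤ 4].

59/9

P(Y ≤ 4) = 6/13.
Summing X·P(X=x,Y=y) over the conditioning event gives 118/39.
E[X | Y ≤ 4] = (118/39) / (6/13) = 59/9.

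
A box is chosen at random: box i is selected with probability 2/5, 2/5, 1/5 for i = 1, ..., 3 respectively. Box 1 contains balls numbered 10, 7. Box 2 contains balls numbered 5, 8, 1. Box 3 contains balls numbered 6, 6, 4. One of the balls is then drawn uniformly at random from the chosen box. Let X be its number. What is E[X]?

19/3

E[X | box 1] = (10+7)/2 = 17/2.
E[X | box 2] = (5+8+1)/3 = 14/3.
E[X | box 3] = (6+6+4)/3 = 16/3.
By the law of total expectation,
E[X] = (2/5)·(17/2) + (2/5)·(14/3) + (1/5)·(16/3) = 19/3.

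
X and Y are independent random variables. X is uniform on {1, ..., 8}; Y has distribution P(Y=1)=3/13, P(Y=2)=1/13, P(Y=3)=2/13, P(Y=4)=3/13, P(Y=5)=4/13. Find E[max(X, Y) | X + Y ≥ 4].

522/97

P(X + Y ≥ 4) = 97/104.
Summing max(X,Y)·P(x,y) over outcomes with X + Y ≥ 4 gives 261/52.
E[max(X, Y) | X + Y ≥ 4] = (261/52) / (97/104) = 522/97.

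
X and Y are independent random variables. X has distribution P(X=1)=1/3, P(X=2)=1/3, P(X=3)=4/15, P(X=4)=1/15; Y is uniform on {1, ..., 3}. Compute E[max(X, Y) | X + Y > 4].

51/16

P(X + Y > 4) = 16/45.
Summing max(X,Y)·P(x,y) over outcomes with X + Y > 4 gives 17/15.
E[max(X, Y) | X + Y > 4] = (17/15) / (16/45) = 51/16.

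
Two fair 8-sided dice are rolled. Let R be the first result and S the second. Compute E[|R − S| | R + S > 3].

166/61

P(R + S > 3) = 61/64.
Summing |R−S|·P(x,y) over outcomes with R + S > 3 gives 83/32.
E[|R − S| | R + S > 3] = (83/32) / (61/64) = 166/61.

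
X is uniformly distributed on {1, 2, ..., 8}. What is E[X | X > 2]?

Given X > 2, X is equally likely to be any of {3, 4, 5, 6, 7, 8}.
E[X | X > 2] = (3 + 4 + 5 + 6 + 7 + 8) / 6 = 11/2.

11/2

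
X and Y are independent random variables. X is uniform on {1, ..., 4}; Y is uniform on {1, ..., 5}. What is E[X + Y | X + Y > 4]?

45/7

P(X + Y > 4) = 7/10.
Summing (X+Y)·P(x,y) over outcomes with X + Y > 4 gives 9/2.
E[X + Y | X + Y > 4] = (9/2) / (7/10) = 45/7.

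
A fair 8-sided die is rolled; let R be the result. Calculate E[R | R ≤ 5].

3

Given R ≤ 5, R is equally likely to be any of {1, 2, 3, 4, 5}.
E[R | R ≤ 5] = (1 + 2 + 3 + 4 + 5) / 5 = 3.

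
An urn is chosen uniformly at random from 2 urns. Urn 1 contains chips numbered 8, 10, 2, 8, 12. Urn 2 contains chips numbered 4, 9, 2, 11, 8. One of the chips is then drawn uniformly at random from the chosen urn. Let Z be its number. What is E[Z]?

E[Z | urn 1] = (8+10+2+8+12)/5 = 8.
E[Z | urn 2] = (4+9+2+11+8)/5 = 34/5.
By the law of total expectation,
E[Z] = (1/2)·(8) + (1/2)·(34/5) = 37/5.

37/5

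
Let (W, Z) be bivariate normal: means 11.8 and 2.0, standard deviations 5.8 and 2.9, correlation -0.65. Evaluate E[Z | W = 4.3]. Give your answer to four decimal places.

For a bivariate normal, E[Z | W=x] = μ_Z + ρ·(σ_Z/σ_W)·(x − μ_W).
E[Z | W=4.3] = 2.0 + (-0.65)·(2.9/5.8)·(4.3 − (11.8)) = 2.0 + (-0.325)·(-7.5) = 4.4375.

4.4375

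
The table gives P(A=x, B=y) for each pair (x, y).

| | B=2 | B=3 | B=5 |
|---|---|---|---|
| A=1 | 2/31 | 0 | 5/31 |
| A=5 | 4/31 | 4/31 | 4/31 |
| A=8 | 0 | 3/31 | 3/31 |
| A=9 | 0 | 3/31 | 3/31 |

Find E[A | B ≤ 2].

11/3

P(B ≤ 2) = 6/31.
Σ A·P over the event = 1·(2/31) + 5·(4/31) = 22/31.
E[A | B ≤ 2] = (22/31) / (6/31) = 11/3.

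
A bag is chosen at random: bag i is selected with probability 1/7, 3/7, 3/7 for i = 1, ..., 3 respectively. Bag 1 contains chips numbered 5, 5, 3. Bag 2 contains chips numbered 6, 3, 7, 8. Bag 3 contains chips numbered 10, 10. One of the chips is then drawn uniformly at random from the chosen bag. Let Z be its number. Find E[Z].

157/21

E[Z | bag 1] = (5+5+3)/3 = 13/3.
E[Z | bag 2] = (6+3+7+8)/4 = 6.
E[Z | bag 3] = (10+10)/2 = 10.
E[Z] = (1/7)·(13/3) + (3/7)·(6) + (3/7)·(10) = 157/21.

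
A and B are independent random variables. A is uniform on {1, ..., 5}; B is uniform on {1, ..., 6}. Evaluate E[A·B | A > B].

17/2

P(A > B) = 1/3.
Summing AB·P(x,y) over outcomes with A > B gives 17/6.
E[A·B | A > B] = (17/6) / (1/3) = 17/2.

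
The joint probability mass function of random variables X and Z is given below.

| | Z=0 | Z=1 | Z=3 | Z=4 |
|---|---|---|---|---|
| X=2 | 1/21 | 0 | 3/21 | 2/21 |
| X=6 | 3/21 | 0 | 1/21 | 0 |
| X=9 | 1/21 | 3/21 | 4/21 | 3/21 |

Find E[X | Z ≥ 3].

P(Z ≥ 3) = 13/21.
Σ X·P over the event = 2·(3/21) + 2·(2/21) + 6·(1/21) + 9·(4/21) + 9·(3/21) = 79/21.
E[X | Z ≥ 3] = (79/21) / (13/21) = 79/13.

79/13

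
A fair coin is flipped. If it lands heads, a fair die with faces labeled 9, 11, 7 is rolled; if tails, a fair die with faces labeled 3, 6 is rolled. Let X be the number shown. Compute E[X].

27/4

E[X | heads] = (9+11+7)/3 = 9.
E[X | tails] = (3+6)/2 = 9/2.
E[X] = (1/2)·(9) + (1/2)·(9/2) = 27/4.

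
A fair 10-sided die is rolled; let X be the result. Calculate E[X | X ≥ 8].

Given X ≥ 8, X is equally likely to be any of {8, 9, 10}.
E[X | X ≥ 8] = (8 + 9 + 10) / 3 = 9.

9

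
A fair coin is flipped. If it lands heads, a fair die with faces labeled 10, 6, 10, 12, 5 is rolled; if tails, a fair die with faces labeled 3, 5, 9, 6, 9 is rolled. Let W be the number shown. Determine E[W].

E[W | heads] = (10+6+10+12+5)/5 = 43/5.
E[W | tails] = (3+5+9+6+9)/5 = 32/5.
E[W] = (1/2)·(43/5) + (1/2)·(32/5) = 15/2.

15/2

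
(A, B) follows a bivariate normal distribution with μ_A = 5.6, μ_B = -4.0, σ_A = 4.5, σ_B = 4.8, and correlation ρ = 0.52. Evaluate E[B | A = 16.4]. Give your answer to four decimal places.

1.9904

The regression of B on A has slope ρ·σ_B/σ_A and passes through (μ_A, μ_B).
E[B | A=16.4] = -4.0 + (0.52)·(4.8/4.5)·(16.4 − (5.6)) = -4.0 + (0.55467)·(10.8) = 1.9904.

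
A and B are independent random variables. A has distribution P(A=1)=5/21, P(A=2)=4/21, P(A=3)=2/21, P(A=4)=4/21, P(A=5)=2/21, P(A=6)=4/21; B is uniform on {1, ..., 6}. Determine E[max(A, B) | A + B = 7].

36/7

P(A + B = 7) = 1/6.
Summing max(A,B)·P(x,y) over outcomes with A + B = 7 gives 6/7.
E[max(A, B) | A + B = 7] = (6/7) / (1/6) = 36/7.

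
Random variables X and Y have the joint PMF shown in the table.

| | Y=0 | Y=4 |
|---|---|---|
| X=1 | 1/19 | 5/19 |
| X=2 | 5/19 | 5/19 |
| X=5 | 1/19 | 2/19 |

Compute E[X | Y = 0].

P(Y = 0) = 7/19.
Σ X·P over the event = 1·(1/19) + 2·(5/19) + 5·(1/19) = 16/19.
E[X | Y = 0] = (16/19) / (7/19) = 16/7.

16/7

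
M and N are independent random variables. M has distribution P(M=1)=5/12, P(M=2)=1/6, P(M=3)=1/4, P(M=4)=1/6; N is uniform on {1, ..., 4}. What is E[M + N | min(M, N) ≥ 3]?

P(min(M, N) ≥ 3) = 5/24.
Summing (M+N)·P(x,y) over outcomes with min(M, N) ≥ 3 gives 23/16.
E[M + N | min(M, N) ≥ 3] = (23/16) / (5/24) = 69/10.

69/10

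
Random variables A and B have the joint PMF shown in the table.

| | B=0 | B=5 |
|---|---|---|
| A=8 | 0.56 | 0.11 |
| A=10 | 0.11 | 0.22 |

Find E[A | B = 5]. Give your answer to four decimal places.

P(B = 5) = 0.33.
Σ A·P over the event = 8·(0.11) + 10·(0.22) = 3.08.
E[A | B = 5] = (3.08) / (0.33) = 9.3333.

9.3333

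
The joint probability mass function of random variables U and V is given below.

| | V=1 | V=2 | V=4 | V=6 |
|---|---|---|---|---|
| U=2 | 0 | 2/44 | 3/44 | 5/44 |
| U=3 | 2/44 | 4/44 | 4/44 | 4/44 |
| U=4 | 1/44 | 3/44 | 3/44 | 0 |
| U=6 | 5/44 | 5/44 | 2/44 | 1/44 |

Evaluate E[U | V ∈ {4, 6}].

P(V ∈ {4, 6}) = 1/2.
Σ U·P over the event = 2·(3/44) + 2·(5/44) + 3·(4/44) + 3·(4/44) + 4·(3/44) + 6·(2/44) + 6·(1/44) = 35/22.
E[U | V ∈ {4, 6}] = (35/22) / (1/2) = 35/11.

35/11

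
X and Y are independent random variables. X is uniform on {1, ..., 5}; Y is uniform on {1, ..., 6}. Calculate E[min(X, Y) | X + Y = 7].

11/5

Outcomes with X + Y = 7: (1,6), (2,5), (3,4), (4,3), (5,2), each with probability 1/30.
E[min(X, Y) | X + Y = 7] = (1 + 2 + 3 + 3 + 2) / 5 = 11/5.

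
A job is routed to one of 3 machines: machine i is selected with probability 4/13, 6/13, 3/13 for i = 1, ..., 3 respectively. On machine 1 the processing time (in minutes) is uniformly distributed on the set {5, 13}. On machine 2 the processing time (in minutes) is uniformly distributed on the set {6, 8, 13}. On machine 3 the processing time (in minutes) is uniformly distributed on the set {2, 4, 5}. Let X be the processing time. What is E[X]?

E[X | machine 1] = (5+13)/2 = 9.
E[X | machine 2] = (6+8+13)/3 = 9.
E[X | machine 3] = (2+4+5)/3 = 11/3.
E[X] = (4/13)·(9) + (6/13)·(9) + (3/13)·(11/3) = 101/13.

101/13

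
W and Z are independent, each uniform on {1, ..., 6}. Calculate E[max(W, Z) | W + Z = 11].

6

Outcomes with W + Z = 11: (5,6), (6,5), each with probability 1/36.
E[max(W, Z) | W + Z = 11] = (6 + 6) / 2 = 6.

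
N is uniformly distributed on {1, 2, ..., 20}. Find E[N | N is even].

11

Given N is even, N is equally likely to be any of {2, 4, 6, 8, 10, 12, 14, 16, 18, 20}.
E[N | N is even] = (2 + 4 + 6 + 8 + 10 + 12 + 14 + 16 + 18 + 20) / 10 = 11.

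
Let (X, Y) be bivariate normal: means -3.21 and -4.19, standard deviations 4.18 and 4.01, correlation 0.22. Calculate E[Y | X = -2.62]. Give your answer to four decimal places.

For a bivariate normal, E[Y | X=x] = μ_Y + ρ·(σ_Y/σ_X)·(x − μ_X).
E[Y | X=-2.62] = -4.19 + (0.22)·(4.01/4.18)·(-2.62 − (-3.21)) = -4.19 + (0.21105)·(0.59) = -4.0655.

-4.0655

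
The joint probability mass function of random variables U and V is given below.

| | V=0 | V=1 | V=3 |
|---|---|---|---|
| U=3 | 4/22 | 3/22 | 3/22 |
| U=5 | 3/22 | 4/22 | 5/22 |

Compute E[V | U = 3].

6/5

P(U = 3) = 5/11.
Σ V·P over the event = 0·(4/22) + 1·(3/22) + 3·(3/22) = 6/11.
E[V | U = 3] = (6/11) / (5/11) = 6/5.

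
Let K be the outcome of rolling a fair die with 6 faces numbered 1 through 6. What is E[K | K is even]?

Given K is even, K is equally likely to be any of {2, 4, 6}.
E[K | K is even] = (2 + 4 + 6) / 3 = 4.

4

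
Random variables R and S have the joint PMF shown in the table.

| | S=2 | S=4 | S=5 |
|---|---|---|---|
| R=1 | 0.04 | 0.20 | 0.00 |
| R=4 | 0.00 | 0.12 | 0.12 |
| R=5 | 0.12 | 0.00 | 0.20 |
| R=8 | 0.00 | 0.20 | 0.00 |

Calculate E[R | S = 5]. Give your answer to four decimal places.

P(S = 5) = 0.32.
Σ R·P over the event = 4·(0.12) + 5·(0.20) = 1.48.
E[R | S = 5] = (1.48) / (0.32) = 4.6250.

4.6250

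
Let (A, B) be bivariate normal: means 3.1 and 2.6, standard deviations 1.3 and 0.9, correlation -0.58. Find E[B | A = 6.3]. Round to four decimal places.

1.3151

The regression of B on A has slope ρ·σ_B/σ_A and passes through (μ_A, μ_B).
E[B | A=6.3] = 2.6 + (-0.58)·(0.9/1.3)·(6.3 − (3.1)) = 2.6 + (-0.40154)·(3.2) = 1.3151.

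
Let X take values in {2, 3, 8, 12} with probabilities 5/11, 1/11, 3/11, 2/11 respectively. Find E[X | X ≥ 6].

P(X ≥ 6) = 5/11.
Σ over the event: 8·3/11 + 12·2/11 = 48/11.
E[X | X ≥ 6] = (48/11) / (5/11) = 48/5.

48/5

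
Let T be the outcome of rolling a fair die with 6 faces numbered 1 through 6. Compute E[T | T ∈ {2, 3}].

P(T ∈ {2, 3}) = 1/3.
Σ over the event: 2·1/6 + 3·1/6 = 5/6.
E[T | T ∈ {2, 3}] = (5/6) / (1/3) = 5/2.

5/2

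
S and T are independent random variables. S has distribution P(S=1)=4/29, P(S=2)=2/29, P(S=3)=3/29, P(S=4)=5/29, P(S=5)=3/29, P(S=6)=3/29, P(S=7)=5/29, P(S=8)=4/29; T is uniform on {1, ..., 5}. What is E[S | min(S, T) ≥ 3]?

P(min(S, T) ≥ 3) = 69/145.
Summing S·P(x,y) over outcomes with min(S, T) ≥ 3 gives 387/145.
E[S | min(S, T) ≥ 3] = (387/145) / (69/145) = 129/23.

129/23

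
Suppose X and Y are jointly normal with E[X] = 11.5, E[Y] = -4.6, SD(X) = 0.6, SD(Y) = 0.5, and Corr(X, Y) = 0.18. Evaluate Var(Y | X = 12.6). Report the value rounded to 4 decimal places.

Var(Y | X=x) = (1 − ρ²)·σ_Y².
Var(Y | X=12.6) = (0.5)²·(1 − (0.18)²) = 0.25·0.9676 = 0.2419.

0.2419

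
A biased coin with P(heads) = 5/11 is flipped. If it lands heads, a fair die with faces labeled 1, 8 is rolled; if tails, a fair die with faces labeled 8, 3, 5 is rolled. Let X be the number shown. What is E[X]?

E[X | heads] = (1+8)/2 = 9/2.
E[X | tails] = (8+3+5)/3 = 16/3.
E[X] = (5/11)·(9/2) + (6/11)·(16/3) = 109/22.

109/22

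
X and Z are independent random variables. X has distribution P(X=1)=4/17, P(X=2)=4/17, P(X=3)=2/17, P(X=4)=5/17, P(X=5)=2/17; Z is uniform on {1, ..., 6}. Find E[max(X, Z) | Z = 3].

P(Z = 3) = 1/6.
Summing max(X,Z)·P(x,y) over outcomes with Z = 3 gives 10/17.
E[max(X, Z) | Z = 3] = (10/17) / (1/6) = 60/17.

60/17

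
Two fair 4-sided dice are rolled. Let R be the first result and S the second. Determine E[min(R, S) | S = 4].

Outcomes with S = 4: (1,4), (2,4), (3,4), (4,4), each with probability 1/16.
E[min(R, S) | S = 4] = (1 + 2 + 3 + 4) / 4 = 5/2.

5/2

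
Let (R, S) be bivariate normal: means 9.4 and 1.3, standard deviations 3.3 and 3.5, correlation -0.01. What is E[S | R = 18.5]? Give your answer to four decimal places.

E[S | R=x] = μ_S + ρ(σ_S/σ_R)(x − μ_R) for jointly normal variables.
E[S | R=18.5] = 1.3 + (-0.01)·(3.5/3.3)·(18.5 − (9.4)) = 1.3 + (-0.010606)·(9.1) = 1.2035.

1.2035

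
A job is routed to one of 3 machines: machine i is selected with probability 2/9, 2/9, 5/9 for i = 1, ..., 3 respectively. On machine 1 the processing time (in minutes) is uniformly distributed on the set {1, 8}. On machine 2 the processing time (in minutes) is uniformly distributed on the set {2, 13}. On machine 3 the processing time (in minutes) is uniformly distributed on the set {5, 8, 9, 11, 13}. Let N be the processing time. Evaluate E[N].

70/9

E[N | machine 1] = (1+8)/2 = 9/2.
E[N | machine 2] = (2+13)/2 = 15/2.
E[N | machine 3] = (5+8+9+11+13)/5 = 46/5.
By the law of total expectation,
E[N] = (2/9)·(9/2) + (2/9)·(15/2) + (5/9)·(46/5) = 70/9.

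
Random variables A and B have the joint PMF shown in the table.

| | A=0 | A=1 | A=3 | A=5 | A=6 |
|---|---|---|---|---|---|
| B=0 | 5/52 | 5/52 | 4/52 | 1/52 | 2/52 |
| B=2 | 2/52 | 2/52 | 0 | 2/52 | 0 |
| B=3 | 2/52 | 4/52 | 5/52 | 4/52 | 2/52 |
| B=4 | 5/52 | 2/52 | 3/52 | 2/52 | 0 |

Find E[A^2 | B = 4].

79/12

P(B = 4) = 3/13.
Σ A^2·P over the event = 0·(5/52) + 1·(2/52) + 9·(3/52) + 25·(2/52) = 79/52.
E[A^2 | B = 4] = (79/52) / (3/13) = 79/12.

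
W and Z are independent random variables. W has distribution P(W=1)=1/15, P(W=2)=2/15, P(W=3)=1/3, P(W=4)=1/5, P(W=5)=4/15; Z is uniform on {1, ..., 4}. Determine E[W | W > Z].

P(W > Z) = 37/60.
Summing W·P(x,y) over outcomes with W > Z gives 5/2.
E[W | W > Z] = (5/2) / (37/60) = 150/37.

150/37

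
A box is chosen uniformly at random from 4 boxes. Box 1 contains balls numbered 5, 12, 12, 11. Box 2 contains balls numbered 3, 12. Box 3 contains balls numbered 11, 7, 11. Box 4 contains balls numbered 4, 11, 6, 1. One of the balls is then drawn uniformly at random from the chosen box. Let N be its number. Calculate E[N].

49/6

E[N | box 1] = (5+12+12+11)/4 = 10.
E[N | box 2] = (3+12)/2 = 15/2.
E[N | box 3] = (11+7+11)/3 = 29/3.
E[N | box 4] = (4+11+6+1)/4 = 11/2.
E[N] = (1/4)·(10) + (1/4)·(15/2) + (1/4)·(29/3) + (1/4)·(11/2) = 49/6.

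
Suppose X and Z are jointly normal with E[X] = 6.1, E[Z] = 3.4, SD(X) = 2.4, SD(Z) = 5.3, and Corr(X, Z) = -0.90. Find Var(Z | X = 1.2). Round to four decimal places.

5.3371

The conditional variance in a bivariate normal is σ_Z²(1 − ρ²), independent of x.
Var(Z | X=1.2) = (5.3)²·(1 − (-0.90)²) = 28.09·0.19 = 5.3371.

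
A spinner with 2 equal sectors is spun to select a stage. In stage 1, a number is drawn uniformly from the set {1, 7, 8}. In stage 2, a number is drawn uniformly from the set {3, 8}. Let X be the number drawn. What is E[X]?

65/12

E[X | stage 1] = (1+7+8)/3 = 16/3.
E[X | stage 2] = (3+8)/2 = 11/2.
By the law of total expectation,
E[X] = (1/2)·(16/3) + (1/2)·(11/2) = 65/12.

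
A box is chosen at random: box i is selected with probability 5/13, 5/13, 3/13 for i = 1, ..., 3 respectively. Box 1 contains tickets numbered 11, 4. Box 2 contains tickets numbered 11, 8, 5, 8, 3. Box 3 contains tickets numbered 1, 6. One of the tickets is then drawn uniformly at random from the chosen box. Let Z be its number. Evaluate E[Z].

83/13

E[Z | box 1] = (11+4)/2 = 15/2.
E[Z | box 2] = (11+8+5+8+3)/5 = 7.
E[Z | box 3] = (1+6)/2 = 7/2.
By the law of total expectation,
E[Z] = (5/13)·(15/2) + (5/13)·(7) + (3/13)·(7/2) = 83/13.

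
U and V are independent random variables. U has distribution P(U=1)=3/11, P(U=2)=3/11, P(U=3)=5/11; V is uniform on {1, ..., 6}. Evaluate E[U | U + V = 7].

24/11

P(U + V = 7) = 1/6.
Summing U·P(x,y) over outcomes with U + V = 7 gives 4/11.
E[U | U + V = 7] = (4/11) / (1/6) = 24/11.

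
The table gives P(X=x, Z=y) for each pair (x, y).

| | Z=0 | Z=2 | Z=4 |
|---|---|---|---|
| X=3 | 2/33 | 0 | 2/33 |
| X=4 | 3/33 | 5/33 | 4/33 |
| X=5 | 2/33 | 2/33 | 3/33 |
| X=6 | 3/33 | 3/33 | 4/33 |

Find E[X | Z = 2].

24/5

P(Z = 2) = 10/33.
Σ X·P over the event = 4·(5/33) + 5·(2/33) + 6·(3/33) = 16/11.
E[X | Z = 2] = (16/11) / (10/33) = 24/5.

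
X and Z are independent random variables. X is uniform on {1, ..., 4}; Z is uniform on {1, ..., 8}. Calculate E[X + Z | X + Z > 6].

P(X + Z > 6) = 9/16.
Summing (X+Z)·P(x,y) over outcomes with X + Z > 6 gives 5.
E[X + Z | X + Z > 6] = (5) / (9/16) = 80/9.

80/9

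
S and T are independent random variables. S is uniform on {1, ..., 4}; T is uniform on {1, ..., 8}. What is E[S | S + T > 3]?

P(S + T > 3) = 29/32.
Summing S·P(x,y) over outcomes with S + T > 3 gives 19/8.
E[S | S + T > 3] = (19/8) / (29/32) = 76/29.

76/29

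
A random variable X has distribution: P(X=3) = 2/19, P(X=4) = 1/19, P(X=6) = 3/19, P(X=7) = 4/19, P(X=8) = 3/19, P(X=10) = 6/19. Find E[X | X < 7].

14/3

P(X < 7) = 6/19.
Σ over the event: 3·2/19 + 4·1/19 + 6·3/19 = 28/19.
E[X | X < 7] = (28/19) / (6/19) = 14/3.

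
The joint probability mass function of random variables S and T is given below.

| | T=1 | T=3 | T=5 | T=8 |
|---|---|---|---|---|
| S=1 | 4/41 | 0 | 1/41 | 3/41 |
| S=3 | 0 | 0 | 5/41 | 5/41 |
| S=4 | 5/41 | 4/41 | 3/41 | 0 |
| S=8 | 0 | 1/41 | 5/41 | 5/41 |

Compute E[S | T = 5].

P(T = 5) = 14/41.
Σ S·P over the event = 1·(1/41) + 3·(5/41) + 4·(3/41) + 8·(5/41) = 68/41.
E[S | T = 5] = (68/41) / (14/41) = 34/7.

34/7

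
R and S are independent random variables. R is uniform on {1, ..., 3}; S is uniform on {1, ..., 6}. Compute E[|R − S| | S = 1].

1

Outcomes with S = 1: (1,1), (2,1), (3,1), each with probability 1/18.
E[|R − S| | S = 1] = (0 + 1 + 2) / 3 = 1.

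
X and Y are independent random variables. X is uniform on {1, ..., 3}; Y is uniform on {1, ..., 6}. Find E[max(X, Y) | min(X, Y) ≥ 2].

P(min(X, Y) ≥ 2) = 5/9.
Summing max(X,Y)·P(x,y) over outcomes with min(X, Y) ≥ 2 gives 41/18.
E[max(X, Y) | min(X, Y) ≥ 2] = (41/18) / (5/9) = 41/10.

41/10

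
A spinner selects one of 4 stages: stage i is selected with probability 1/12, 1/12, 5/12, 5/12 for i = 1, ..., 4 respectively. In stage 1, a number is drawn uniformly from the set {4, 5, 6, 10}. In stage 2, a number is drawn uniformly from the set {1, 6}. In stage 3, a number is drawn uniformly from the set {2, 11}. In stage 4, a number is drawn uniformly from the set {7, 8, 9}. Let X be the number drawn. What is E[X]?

E[X | stage 1] = (4+5+6+10)/4 = 25/4.
E[X | stage 2] = (1+6)/2 = 7/2.
E[X | stage 3] = (2+11)/2 = 13/2.
E[X | stage 4] = (7+8+9)/3 = 8.
By the law of total expectation,
E[X] = (1/12)·(25/4) + (1/12)·(7/2) + (5/12)·(13/2) + (5/12)·(8) = 329/48.

329/48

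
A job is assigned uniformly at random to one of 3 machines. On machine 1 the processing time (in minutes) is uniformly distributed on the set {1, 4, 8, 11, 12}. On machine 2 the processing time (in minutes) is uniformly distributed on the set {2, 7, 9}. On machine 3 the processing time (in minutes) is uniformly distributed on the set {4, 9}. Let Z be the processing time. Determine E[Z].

197/30

E[Z | machine 1] = (1+4+8+11+12)/5 = 36/5.
E[Z | machine 2] = (2+7+9)/3 = 6.
E[Z | machine 3] = (4+9)/2 = 13/2.
By the law of total expectation,
E[Z] = (1/3)·(36/5) + (1/3)·(6) + (1/3)·(13/2) = 197/30.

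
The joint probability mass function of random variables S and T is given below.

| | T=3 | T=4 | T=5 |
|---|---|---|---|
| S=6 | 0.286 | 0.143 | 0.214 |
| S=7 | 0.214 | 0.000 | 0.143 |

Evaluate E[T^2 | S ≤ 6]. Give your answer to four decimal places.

P(S ≤ 6) = 0.643.
Summing T^2·P(S=x,T=y) over the conditioning event gives 10.212.
E[T^2 | S ≤ 6] = (10.212) / (0.643) = 15.8818.

15.8818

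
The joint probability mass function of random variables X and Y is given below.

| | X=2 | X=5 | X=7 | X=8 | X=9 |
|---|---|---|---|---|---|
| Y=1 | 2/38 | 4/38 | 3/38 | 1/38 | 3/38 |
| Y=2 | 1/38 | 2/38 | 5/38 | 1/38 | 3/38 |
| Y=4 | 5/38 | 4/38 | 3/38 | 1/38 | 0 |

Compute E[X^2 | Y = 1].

P(Y = 1) = 13/38.
Summing X^2·P(X=x,Y=y) over the conditioning event gives 281/19.
E[X^2 | Y = 1] = (281/19) / (13/38) = 562/13.

562/13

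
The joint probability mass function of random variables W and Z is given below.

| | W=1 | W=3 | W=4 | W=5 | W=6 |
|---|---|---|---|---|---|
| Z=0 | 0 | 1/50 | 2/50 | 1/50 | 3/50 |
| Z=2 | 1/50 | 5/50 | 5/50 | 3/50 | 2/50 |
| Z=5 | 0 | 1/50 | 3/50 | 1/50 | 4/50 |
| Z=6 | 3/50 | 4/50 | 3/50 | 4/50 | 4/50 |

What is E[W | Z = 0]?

34/7

P(Z = 0) = 7/50.
Σ W·P over the event = 3·(1/50) + 4·(2/50) + 5·(1/50) + 6·(3/50) = 17/25.
E[W | Z = 0] = (17/25) / (7/50) = 34/7.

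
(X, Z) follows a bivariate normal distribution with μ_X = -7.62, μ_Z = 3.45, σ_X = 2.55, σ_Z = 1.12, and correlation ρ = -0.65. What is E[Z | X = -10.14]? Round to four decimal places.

The regression of Z on X has slope ρ·σ_Z/σ_X and passes through (μ_X, μ_Z).
E[Z | X=-10.14] = 3.45 + (-0.65)·(1.12/2.55)·(-10.14 − (-7.62)) = 3.45 + (-0.28549)·(-2.52) = 4.1694.

4.1694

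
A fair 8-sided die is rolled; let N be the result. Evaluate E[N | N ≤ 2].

Given N ≤ 2, N is equally likely to be any of {1, 2}.
E[N | N ≤ 2] = (1 + 2) / 2 = 3/2.

3/2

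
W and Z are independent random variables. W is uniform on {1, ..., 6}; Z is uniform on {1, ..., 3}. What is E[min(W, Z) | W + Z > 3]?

29/15

P(W + Z > 3) = 5/6.
Summing min(W,Z)·P(x,y) over outcomes with W + Z > 3 gives 29/18.
E[min(W, Z) | W + Z > 3] = (29/18) / (5/6) = 29/15.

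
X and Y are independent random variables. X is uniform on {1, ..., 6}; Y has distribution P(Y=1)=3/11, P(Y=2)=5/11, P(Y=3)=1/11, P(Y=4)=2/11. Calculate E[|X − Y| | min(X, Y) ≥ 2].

P(min(X, Y) ≥ 2) = 20/33.
Summing |X−Y|·P(x,y) over outcomes with min(X, Y) ≥ 2 gives 23/22.
E[|X − Y| | min(X, Y) ≥ 2] = (23/22) / (20/33) = 69/40.

69/40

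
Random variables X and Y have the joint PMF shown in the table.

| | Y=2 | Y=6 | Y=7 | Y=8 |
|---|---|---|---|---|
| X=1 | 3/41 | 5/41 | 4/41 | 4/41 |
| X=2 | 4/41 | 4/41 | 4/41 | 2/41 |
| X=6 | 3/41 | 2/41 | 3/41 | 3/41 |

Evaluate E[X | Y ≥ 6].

81/31

P(Y ≥ 6) = 31/41.
Summing X·P(X=x,Y=y) over the conditioning event gives 81/41.
E[X | Y ≥ 6] = (81/41) / (31/41) = 81/31.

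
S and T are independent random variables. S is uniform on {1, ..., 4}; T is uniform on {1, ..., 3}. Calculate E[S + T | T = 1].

7/2

Outcomes with T = 1: (1,1), (2,1), (3,1), (4,1), each with probability 1/12.
E[S + T | T = 1] = (2 + 3 + 4 + 5) / 4 = 7/2.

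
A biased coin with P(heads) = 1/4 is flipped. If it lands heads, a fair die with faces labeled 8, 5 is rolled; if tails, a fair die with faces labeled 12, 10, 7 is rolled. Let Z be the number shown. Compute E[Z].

71/8

E[Z | heads] = (8+5)/2 = 13/2.
E[Z | tails] = (12+10+7)/3 = 29/3.
E[Z] = (1/4)·(13/2) + (3/4)·(29/3) = 71/8.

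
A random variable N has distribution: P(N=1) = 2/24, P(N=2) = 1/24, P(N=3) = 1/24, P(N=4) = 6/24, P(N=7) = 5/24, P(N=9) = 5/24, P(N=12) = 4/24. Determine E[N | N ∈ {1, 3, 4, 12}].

77/13

P(N ∈ {1, 3, 4, 12}) = 13/24.
Σ over the event: 1·1/12 + 3·1/24 + 4·1/4 + 12·1/6 = 77/24.
E[N | N ∈ {1, 3, 4, 12}] = (77/24) / (13/24) = 77/13.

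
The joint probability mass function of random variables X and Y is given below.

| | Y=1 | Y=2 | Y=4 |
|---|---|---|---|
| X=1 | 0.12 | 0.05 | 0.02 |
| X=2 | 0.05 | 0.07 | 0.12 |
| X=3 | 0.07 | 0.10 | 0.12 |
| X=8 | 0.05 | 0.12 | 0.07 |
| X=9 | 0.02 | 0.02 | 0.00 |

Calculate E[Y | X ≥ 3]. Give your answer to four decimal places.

P(X ≥ 3) = 0.57.
Σ Y·P over the event = 1·(0.07) + 2·(0.10) + 4·(0.12) + 1·(0.05) + 2·(0.12) + 4·(0.07) + 1·(0.02) + 2·(0.02) = 1.38.
E[Y | X ≥ 3] = (1.38) / (0.57) = 2.4211.

2.4211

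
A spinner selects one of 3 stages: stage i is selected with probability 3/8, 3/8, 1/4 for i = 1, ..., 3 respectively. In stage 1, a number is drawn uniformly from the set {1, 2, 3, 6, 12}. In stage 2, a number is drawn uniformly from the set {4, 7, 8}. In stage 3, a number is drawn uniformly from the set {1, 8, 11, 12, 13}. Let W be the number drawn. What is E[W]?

257/40

E[W | stage 1] = (1+2+3+6+12)/5 = 24/5.
E[W | stage 2] = (4+7+8)/3 = 19/3.
E[W | stage 3] = (1+8+11+12+13)/5 = 9.
By the law of total expectation,
E[W] = (3/8)·(24/5) + (3/8)·(19/3) + (1/4)·(9) = 257/40.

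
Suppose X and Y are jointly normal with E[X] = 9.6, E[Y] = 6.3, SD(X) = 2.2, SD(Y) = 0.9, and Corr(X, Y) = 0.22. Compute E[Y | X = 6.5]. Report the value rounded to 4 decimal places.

6.0210

E[Y | X=x] = μ_Y + ρ(σ_Y/σ_X)(x − μ_X) for jointly normal variables.
E[Y | X=6.5] = 6.3 + (0.22)·(0.9/2.2)·(6.5 − (9.6)) = 6.3 + (0.09)·(-3.1) = 6.0210.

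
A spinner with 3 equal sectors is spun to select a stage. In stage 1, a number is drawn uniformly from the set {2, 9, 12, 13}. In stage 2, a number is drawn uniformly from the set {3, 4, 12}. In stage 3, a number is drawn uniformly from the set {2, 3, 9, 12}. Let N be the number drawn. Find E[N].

131/18

E[N | stage 1] = (2+9+12+13)/4 = 9.
E[N | stage 2] = (3+4+12)/3 = 19/3.
E[N | stage 3] = (2+3+9+12)/4 = 13/2.
By the law of total expectation,
E[N] = (1/3)·(9) + (1/3)·(19/3) + (1/3)·(13/2) = 131/18.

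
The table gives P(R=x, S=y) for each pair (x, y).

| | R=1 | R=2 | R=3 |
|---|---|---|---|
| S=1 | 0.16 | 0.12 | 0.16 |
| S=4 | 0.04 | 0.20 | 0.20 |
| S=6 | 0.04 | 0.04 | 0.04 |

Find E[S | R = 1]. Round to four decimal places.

2.3333

P(R = 1) = 0.24.
Σ S·P over the event = 1·(0.16) + 4·(0.04) + 6·(0.04) = 0.56.
E[S | R = 1] = (0.56) / (0.24) = 2.3333.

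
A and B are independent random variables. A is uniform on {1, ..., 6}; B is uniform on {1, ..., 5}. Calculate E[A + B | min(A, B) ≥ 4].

19/2

P(min(A, B) ≥ 4) = 1/5.
Summing (A+B)·P(x,y) over outcomes with min(A, B) ≥ 4 gives 19/10.
E[A + B | min(A, B) ≥ 4] = (19/10) / (1/5) = 19/2.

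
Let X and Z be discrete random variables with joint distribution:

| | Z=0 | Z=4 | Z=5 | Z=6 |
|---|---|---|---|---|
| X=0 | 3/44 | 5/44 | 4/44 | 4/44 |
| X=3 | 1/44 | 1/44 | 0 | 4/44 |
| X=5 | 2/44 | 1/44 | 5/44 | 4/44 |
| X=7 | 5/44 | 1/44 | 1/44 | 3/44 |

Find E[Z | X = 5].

53/12

P(X = 5) = 3/11.
Σ Z·P over the event = 0·(2/44) + 4·(1/44) + 5·(5/44) + 6·(4/44) = 53/44.
E[Z | X = 5] = (53/44) / (3/11) = 53/12.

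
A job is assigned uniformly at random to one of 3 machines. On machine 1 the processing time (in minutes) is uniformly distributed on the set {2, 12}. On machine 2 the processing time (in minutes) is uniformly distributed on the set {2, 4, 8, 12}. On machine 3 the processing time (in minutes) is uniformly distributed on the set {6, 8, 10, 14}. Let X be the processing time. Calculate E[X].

E[X | machine 1] = (2+12)/2 = 7.
E[X | machine 2] = (2+4+8+12)/4 = 13/2.
E[X | machine 3] = (6+8+10+14)/4 = 19/2.
By the law of total expectation,
E[X] = (1/3)·(7) + (1/3)·(13/2) + (1/3)·(19/2) = 23/3.

23/3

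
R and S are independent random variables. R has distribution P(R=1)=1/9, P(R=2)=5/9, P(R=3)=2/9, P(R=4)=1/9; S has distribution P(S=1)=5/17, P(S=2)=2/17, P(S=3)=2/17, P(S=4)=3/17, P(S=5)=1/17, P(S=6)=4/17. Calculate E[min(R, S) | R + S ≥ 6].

17/7

P(R + S ≥ 6) = 77/153.
Summing min(R,S)·P(x,y) over outcomes with R + S ≥ 6 gives 11/9.
E[min(R, S) | R + S ≥ 6] = (11/9) / (77/153) = 17/7.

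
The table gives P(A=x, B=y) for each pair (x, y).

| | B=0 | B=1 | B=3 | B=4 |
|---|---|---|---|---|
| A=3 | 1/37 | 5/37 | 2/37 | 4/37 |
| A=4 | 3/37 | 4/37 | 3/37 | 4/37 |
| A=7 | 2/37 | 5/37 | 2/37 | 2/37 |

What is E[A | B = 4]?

P(B = 4) = 10/37.
Σ A·P over the event = 3·(4/37) + 4·(4/37) + 7·(2/37) = 42/37.
E[A | B = 4] = (42/37) / (10/37) = 21/5.

21/5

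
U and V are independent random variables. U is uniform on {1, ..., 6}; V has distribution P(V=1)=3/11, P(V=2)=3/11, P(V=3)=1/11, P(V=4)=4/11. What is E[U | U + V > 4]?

P(U + V > 4) = 25/33.
Summing U·P(x,y) over outcomes with U + V > 4 gives 203/66.
E[U | U + V > 4] = (203/66) / (25/33) = 203/50.

203/50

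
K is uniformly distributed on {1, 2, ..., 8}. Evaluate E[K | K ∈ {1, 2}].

P(K ∈ {1, 2}) = 1/4.
Σ over the event: 1·1/8 + 2·1/8 = 3/8.
E[K | K ∈ {1, 2}] = (3/8) / (1/4) = 3/2.

3/2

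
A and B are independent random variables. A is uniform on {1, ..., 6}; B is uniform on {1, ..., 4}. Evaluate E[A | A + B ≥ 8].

Outcomes with A + B ≥ 8: (4,4), (5,3), (5,4), (6,2), (6,3), (6,4), each with probability 1/24.
E[A | A + B ≥ 8] = (4 + 5 + 5 + 6 + 6 + 6) / 6 = 16/3.

16/3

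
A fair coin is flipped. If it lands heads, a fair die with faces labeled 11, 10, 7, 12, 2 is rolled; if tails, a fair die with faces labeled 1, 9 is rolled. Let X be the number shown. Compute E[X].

E[X | heads] = (11+10+7+12+2)/5 = 42/5.
E[X | tails] = (1+9)/2 = 5.
By the law of total expectation,
E[X] = (1/2)·(42/5) + (1/2)·(5) = 67/10.

67/10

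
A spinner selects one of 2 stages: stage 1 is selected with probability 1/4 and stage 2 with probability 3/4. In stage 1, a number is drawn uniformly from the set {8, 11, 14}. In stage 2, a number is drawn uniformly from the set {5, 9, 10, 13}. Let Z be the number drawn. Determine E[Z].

155/16

E[Z | stage 1] = (8+11+14)/3 = 11.
E[Z | stage 2] = (5+9+10+13)/4 = 37/4.
E[Z] = (1/4)·(11) + (3/4)·(37/4) = 155/16.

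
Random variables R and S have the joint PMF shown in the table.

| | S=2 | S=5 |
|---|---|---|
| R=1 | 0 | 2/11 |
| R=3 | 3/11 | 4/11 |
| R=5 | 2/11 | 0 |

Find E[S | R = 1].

5

P(R = 1) = 2/11.
Σ S·P over the event = 5·(2/11) = 10/11.
E[S | R = 1] = (10/11) / (2/11) = 5.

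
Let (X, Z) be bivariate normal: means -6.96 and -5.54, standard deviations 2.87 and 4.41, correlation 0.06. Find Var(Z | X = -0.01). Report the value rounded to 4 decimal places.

19.3781

The conditional variance in a bivariate normal is σ_Z²(1 − ρ²), independent of x.
Var(Z | X=-0.01) = (4.41)²·(1 − (0.06)²) = 19.4481·0.9964 = 19.3781.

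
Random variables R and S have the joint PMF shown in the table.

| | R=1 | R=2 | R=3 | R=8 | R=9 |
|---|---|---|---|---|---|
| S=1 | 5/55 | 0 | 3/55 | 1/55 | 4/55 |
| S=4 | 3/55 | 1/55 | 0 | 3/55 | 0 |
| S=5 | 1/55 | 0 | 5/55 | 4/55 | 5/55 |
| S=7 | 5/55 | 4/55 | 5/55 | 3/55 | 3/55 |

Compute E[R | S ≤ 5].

P(S ≤ 5) = 7/11.
Summing R·P(R=x,S=y) over the conditioning event gives 36/11.
E[R | S ≤ 5] = (36/11) / (7/11) = 36/7.

36/7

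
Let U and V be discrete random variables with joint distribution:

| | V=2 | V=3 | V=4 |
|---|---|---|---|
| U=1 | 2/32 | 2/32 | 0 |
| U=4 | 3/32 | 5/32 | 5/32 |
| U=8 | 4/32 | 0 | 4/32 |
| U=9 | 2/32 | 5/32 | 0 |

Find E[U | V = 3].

P(V = 3) = 3/8.
Σ U·P over the event = 1·(2/32) + 4·(5/32) + 9·(5/32) = 67/32.
E[U | V = 3] = (67/32) / (3/8) = 67/12.

67/12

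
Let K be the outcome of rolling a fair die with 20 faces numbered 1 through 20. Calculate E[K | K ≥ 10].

15

Given K ≥ 10, K is equally likely to be any of {10, 11, 12, 13, 14, 15, 16, 17, 18, 19, 20}.
E[K | K ≥ 10] = (10 + 11 + 12 + 13 + 14 + 15 + 16 + 17 + 18 + 19 + 20) / 11 = 15.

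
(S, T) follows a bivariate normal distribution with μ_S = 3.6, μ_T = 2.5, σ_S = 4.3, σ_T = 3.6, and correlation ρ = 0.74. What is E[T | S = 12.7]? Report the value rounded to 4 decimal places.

8.1378

E[T | S=x] = μ_T + ρ(σ_T/σ_S)(x − μ_S) for jointly normal variables.
E[T | S=12.7] = 2.5 + (0.74)·(3.6/4.3)·(12.7 − (3.6)) = 2.5 + (0.619535)·(9.1) = 8.1378.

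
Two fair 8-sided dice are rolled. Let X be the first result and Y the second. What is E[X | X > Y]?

6

P(X > Y) = 7/16.
Summing X·P(x,y) over outcomes with X > Y gives 21/8.
E[X | X > Y] = (21/8) / (7/16) = 6.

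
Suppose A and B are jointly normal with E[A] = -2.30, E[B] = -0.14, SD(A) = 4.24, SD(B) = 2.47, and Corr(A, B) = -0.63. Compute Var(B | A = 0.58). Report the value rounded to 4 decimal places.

3.6795

Var(B | A=x) = (1 − ρ²)·σ_B².
Var(B | A=0.58) = (2.47)²·(1 − (-0.63)²) = 6.1009·0.6031 = 3.6795.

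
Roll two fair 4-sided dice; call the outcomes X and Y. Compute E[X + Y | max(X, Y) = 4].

44/7

Outcomes with max(X, Y) = 4: (1,4), (2,4), (3,4), (4,1), (4,2), (4,3), (4,4), each with probability 1/16.
E[X + Y | max(X, Y) = 4] = (5 + 6 + 7 + 5 + 6 + 7 + 8) / 7 = 44/7.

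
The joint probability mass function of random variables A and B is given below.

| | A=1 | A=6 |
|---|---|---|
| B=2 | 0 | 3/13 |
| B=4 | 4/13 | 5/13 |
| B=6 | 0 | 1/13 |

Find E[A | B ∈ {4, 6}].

P(B ∈ {4, 6}) = 10/13.
Summing A·P(A=x,B=y) over the conditioning event gives 40/13.
E[A | B ∈ {4, 6}] = (40/13) / (10/13) = 4.

4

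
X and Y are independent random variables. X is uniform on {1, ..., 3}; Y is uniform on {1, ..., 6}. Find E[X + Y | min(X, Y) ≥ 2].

13/2

Outcomes with min(X, Y) ≥ 2: (2,2), (2,3), (2,4), (2,5), (2,6), (3,2), (3,3), (3,4), (3,5), (3,6), each with probability 1/18.
E[X + Y | min(X, Y) ≥ 2] = (4 + 5 + 6 + 7 + 8 + 5 + 6 + 7 + 8 + 9) / 10 = 13/2.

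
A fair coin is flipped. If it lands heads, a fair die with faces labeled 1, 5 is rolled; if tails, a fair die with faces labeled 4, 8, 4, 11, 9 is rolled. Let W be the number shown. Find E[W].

51/10

E[W | heads] = (1+5)/2 = 3.
E[W | tails] = (4+8+4+11+9)/5 = 36/5.
E[W] = (1/2)·(3) + (1/2)·(36/5) = 51/10.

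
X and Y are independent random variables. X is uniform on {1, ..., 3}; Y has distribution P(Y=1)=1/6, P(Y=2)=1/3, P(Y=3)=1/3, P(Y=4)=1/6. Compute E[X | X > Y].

P(X > Y) = 2/9.
Summing X·P(x,y) over outcomes with X > Y gives 11/18.
E[X | X > Y] = (11/18) / (2/9) = 11/4.

11/4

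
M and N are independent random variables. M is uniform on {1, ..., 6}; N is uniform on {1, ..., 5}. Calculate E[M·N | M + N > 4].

25/2

P(M + N > 4) = 4/5.
Summing MN·P(x,y) over outcomes with M + N > 4 gives 10.
E[M·N | M + N > 4] = (10) / (4/5) = 25/2.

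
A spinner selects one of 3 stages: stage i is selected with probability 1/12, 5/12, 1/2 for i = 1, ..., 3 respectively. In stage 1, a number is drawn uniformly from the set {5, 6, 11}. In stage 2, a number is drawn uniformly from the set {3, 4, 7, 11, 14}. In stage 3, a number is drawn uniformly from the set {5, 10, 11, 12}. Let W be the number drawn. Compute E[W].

E[W | stage 1] = (5+6+11)/3 = 22/3.
E[W | stage 2] = (3+4+7+11+14)/5 = 39/5.
E[W | stage 3] = (5+10+11+12)/4 = 19/2.
By the law of total expectation,
E[W] = (1/12)·(22/3) + (5/12)·(39/5) + (1/2)·(19/2) = 155/18.

155/18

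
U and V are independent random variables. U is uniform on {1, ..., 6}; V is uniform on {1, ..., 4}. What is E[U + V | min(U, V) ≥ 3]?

8

Outcomes with min(U, V) ≥ 3: (3,3), (3,4), (4,3), (4,4), (5,3), (5,4), (6,3), (6,4), each with probability 1/24.
E[U + V | min(U, V) ≥ 3] = (6 + 7 + 7 + 8 + 8 + 9 + 9 + 10) / 8 = 8.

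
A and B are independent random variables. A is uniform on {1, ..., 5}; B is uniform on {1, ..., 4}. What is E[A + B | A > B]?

6

Outcomes with A > B: (2,1), (3,1), (3,2), (4,1), (4,2), (4,3), (5,1), (5,2), (5,3), (5,4), each with probability 1/20.
E[A + B | A > B] = (3 + 4 + 5 + 5 + 6 + 7 + 6 + 7 + 8 + 9) / 10 = 6.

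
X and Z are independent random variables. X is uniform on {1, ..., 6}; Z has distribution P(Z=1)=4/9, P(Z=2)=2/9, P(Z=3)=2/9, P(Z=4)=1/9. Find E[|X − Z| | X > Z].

P(X > Z) = 2/3.
Summing |X−Z|·P(x,y) over outcomes with X > Z gives 95/54.
E[|X − Z| | X > Z] = (95/54) / (2/3) = 95/36.

95/36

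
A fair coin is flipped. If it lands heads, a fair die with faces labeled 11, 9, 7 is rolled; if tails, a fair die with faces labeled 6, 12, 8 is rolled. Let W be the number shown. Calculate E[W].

E[W | heads] = (11+9+7)/3 = 9.
E[W | tails] = (6+12+8)/3 = 26/3.
By the law of total expectation,
E[W] = (1/2)·(9) + (1/2)·(26/3) = 53/6.

53/6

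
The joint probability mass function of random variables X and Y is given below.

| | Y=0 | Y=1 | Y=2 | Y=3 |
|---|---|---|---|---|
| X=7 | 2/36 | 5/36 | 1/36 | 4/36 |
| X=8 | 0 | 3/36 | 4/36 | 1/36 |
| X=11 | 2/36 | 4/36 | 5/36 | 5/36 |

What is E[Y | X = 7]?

19/12

P(X = 7) = 1/3.
Σ Y·P over the event = 0·(2/36) + 1·(5/36) + 2·(1/36) + 3·(4/36) = 19/36.
E[Y | X = 7] = (19/36) / (1/3) = 19/12.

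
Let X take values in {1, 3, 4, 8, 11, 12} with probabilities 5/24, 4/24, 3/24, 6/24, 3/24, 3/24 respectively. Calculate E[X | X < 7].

29/12

P(X < 7) = 1/2.
Σ over the event: 1·5/24 + 3·1/6 + 4·1/8 = 29/24.
E[X | X < 7] = (29/24) / (1/2) = 29/12.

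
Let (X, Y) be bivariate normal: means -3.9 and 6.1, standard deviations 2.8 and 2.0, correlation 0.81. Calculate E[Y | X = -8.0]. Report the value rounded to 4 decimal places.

3.7279

The regression of Y on X has slope ρ·σ_Y/σ_X and passes through (μ_X, μ_Y).
E[Y | X=-8.0] = 6.1 + (0.81)·(2.0/2.8)·(-8.0 − (-3.9)) = 6.1 + (0.57857)·(-4.1) = 3.7279.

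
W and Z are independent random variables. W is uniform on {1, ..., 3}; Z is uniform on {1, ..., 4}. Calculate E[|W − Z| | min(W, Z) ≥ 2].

Outcomes with min(W, Z) ≥ 2: (2,2), (2,3), (2,4), (3,2), (3,3), (3,4), each with probability 1/12.
E[|W − Z| | min(W, Z) ≥ 2] = (0 + 1 + 2 + 1 + 0 + 1) / 6 = 5/6.

5/6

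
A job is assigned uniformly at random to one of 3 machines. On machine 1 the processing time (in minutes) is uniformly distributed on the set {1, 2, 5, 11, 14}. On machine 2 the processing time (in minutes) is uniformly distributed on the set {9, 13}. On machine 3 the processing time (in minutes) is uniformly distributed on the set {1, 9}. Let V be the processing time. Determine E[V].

113/15

E[V | machine 1] = (1+2+5+11+14)/5 = 33/5.
E[V | machine 2] = (9+13)/2 = 11.
E[V | machine 3] = (1+9)/2 = 5.
E[V] = (1/3)·(33/5) + (1/3)·(11) + (1/3)·(5) = 113/15.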